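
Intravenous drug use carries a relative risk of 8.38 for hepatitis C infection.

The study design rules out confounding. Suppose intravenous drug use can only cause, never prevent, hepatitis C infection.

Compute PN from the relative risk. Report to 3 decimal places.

PN ≈ 0.881

Under exogeneity and monotonicity, PN = (RR − 1) / RR = 1 − 1/RR.
PN = (8.38 − 1) / 8.38 = 7.38 / 8.38 ≈ 0.8807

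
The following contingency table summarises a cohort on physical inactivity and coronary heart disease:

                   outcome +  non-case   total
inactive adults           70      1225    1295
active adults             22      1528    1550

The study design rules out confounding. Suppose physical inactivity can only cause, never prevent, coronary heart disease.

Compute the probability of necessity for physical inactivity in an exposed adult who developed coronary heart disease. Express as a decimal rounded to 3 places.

p₁ = P(outcome | exposed) = 70/1295 = 0.054054
p₀ = P(outcome | unexposed) = 22/1550 = 0.014194
Under exogeneity and monotonicity, PN = (p₁ − p₀)/p₁.
PN = (0.054054 − 0.014194) / 0.054054 ≈ 0.7374

PN ≈ 0.737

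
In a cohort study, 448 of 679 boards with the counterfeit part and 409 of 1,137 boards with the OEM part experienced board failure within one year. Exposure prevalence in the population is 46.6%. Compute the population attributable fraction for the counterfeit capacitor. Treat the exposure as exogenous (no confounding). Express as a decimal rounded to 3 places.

p₁ = P(outcome | exposed) = 448/679 = 0.65979
p₀ = P(outcome | unexposed) = 409/1137 = 0.35972
Overall risk P(Y=1) = π·p₁ + (1−π)·p₀ = 0.466×0.65979 + 0.534×0.35972 = 0.49955.
Under exogeneity, PAF = [P(Y=1) − p₀] / P(Y=1).
PAF = (0.49955 − 0.35972) / 0.49955 ≈ 0.2799

PAF ≈ 0.280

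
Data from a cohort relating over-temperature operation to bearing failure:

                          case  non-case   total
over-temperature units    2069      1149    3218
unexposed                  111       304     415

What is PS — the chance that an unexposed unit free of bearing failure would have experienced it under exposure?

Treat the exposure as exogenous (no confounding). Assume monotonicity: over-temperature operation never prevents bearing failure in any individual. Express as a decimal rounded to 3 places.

p₁ = P(outcome | exposed) = 2069/3218 = 0.64295
p₀ = P(outcome | unexposed) = 111/415 = 0.26747
Under exogeneity and monotonicity, PS = (p₁ − p₀)/(1 − p₀).
PS = (0.64295 − 0.26747) / 0.73253 ≈ 0.5126

PS ≈ 0.513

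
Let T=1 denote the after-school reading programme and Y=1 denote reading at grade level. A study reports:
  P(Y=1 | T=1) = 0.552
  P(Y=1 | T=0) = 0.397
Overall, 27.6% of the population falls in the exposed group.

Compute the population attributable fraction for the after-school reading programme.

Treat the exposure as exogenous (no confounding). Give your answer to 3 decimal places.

PAF ≈ 0.097

Let p₁ = 0.552, p₀ = 0.397.
Overall risk P(Y=1) = π·p₁ + (1−π)·p₀ = 0.276×0.552 + 0.724×0.397 = 0.43978.
Under exogeneity, PAF = [P(Y=1) − p₀] / P(Y=1).
PAF = (0.43978 − 0.397) / 0.43978 ≈ 0.0973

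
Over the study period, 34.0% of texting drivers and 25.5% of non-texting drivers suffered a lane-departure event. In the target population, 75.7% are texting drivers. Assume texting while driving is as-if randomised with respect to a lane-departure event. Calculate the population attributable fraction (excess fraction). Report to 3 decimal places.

p₁ = 0.34, p₀ = 0.255.
Overall risk P(Y=1) = π·p₁ + (1−π)·p₀ = 0.757×0.34 + 0.243×0.255 = 0.31934.
Under exogeneity, PAF = [P(Y=1) − p₀] / P(Y=1).
PAF = (0.31934 − 0.255) / 0.31934 ≈ 0.2015

PAF ≈ 0.201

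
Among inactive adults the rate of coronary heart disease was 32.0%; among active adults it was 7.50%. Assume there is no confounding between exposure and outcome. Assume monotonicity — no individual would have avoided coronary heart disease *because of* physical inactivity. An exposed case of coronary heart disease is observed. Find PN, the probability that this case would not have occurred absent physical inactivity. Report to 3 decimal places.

PN ≈ 0.766

p₁ = 0.32, p₀ = 0.075.
Under exogeneity and monotonicity, PN = (p₁ − p₀) / p₁.
PN = (0.32 − 0.075) / 0.32 = 0.245 / 0.32 ≈ 0.7656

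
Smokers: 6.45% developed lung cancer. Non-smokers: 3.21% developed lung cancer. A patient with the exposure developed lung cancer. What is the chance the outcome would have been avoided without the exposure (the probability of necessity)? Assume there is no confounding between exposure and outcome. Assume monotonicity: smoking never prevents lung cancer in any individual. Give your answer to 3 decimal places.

PN ≈ 0.502

p₁ = 0.0645, p₀ = 0.0321.
Under exogeneity and monotonicity, PN = (p₁ − p₀) / p₁.
PN = (0.0645 − 0.0321) / 0.0645 = 0.0324 / 0.0645 ≈ 0.5023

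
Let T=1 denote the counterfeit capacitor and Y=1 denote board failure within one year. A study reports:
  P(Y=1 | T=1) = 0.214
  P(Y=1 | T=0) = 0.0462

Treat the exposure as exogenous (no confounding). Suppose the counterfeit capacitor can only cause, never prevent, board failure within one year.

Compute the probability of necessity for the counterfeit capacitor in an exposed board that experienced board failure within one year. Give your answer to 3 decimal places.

Let p₁ = 0.214, p₀ = 0.0462.
Under exogeneity and monotonicity, PN = (p₁ − p₀) / p₁.
PN = (0.214 − 0.0462) / 0.214 = 0.1678 / 0.214 ≈ 0.7841

PN ≈ 0.784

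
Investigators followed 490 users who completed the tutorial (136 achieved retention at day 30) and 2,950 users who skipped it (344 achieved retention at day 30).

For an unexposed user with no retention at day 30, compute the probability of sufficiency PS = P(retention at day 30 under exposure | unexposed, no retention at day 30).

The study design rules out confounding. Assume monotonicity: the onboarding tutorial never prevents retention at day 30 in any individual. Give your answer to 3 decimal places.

p₁ = P(outcome | exposed) = 136/490 = 0.27755
p₀ = P(outcome | unexposed) = 344/2950 = 0.11661
Under exogeneity and monotonicity, PS = (p₁ − p₀) / (1 − p₀).
PS = (0.27755 − 0.11661) / (1 − 0.11661) = 0.16094 / 0.88339 ≈ 0.1822

PS ≈ 0.182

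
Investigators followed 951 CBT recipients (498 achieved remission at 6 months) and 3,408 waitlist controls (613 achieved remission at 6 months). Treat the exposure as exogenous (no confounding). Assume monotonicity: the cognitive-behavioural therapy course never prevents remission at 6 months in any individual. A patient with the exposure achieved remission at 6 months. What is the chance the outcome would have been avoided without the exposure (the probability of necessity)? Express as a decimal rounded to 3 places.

PN ≈ 0.657

p₁ = P(outcome | exposed) = 498/951 = 0.52366
p₀ = P(outcome | unexposed) = 613/3408 = 0.17987
Under exogeneity and monotonicity, PN = (p₁ − p₀) / p₁.
PN = (0.52366 − 0.17987) / 0.52366 = 0.34379 / 0.52366 ≈ 0.6565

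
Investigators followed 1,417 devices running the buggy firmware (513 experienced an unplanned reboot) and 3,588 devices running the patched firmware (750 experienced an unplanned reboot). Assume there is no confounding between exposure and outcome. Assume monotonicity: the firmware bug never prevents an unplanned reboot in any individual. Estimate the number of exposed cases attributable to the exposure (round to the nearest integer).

p₁ = P(outcome | exposed) = 513/1417 = 0.36203
p₀ = P(outcome | unexposed) = 750/3588 = 0.20903
PN = (p₁ − p₀)/p₁ = (0.36203 − 0.20903) / 0.36203 ≈ 0.42262.
Attributable cases ≈ PN × (exposed cases) = 0.42262 × 513 ≈ 216.80.

about 217 cases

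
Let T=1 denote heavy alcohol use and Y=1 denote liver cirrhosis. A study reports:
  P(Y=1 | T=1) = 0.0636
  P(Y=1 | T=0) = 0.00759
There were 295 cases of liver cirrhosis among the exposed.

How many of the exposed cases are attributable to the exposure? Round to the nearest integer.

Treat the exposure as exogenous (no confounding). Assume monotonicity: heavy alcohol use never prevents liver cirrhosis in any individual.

Let p₁ = 0.0636, p₀ = 0.00759.
PN = (p₁ − p₀)/p₁ = (0.0636 − 0.00759) / 0.0636 ≈ 0.88066.
Attributable cases ≈ PN × (exposed cases) = 0.88066 × 295 ≈ 259.79.

about 260 cases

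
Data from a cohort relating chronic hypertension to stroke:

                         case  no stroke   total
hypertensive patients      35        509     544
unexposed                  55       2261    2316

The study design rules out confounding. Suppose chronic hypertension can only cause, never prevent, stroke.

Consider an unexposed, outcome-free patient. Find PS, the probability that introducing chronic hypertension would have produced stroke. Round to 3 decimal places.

p₁ = P(outcome | exposed) = 35/544 = 0.064338
p₀ = P(outcome | unexposed) = 55/2316 = 0.023748
Under exogeneity and monotonicity, PS = (p₁ − p₀)/(1 − p₀).
PS = (0.064338 − 0.023748) / 0.97625 ≈ 0.0416

PS ≈ 0.042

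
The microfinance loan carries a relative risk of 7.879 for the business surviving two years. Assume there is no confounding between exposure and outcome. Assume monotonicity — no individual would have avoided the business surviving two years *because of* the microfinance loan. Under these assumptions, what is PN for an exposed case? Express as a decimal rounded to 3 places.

Under exogeneity and monotonicity, PN = (RR − 1) / RR = 1 − 1/RR.
PN = (7.879 − 1) / 7.879 = 6.879 / 7.879 ≈ 0.8731

PN ≈ 0.873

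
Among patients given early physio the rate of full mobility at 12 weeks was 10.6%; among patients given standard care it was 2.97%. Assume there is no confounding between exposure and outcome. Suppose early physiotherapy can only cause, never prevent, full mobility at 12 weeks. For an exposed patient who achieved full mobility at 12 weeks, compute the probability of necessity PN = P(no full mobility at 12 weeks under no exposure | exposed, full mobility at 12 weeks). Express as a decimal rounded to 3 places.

PN ≈ 0.720

p₁ = 0.106, p₀ = 0.0297.
Under exogeneity and monotonicity, PN = (p₁ − p₀) / p₁.
PN = (0.106 − 0.0297) / 0.106 = 0.0763 / 0.106 ≈ 0.7198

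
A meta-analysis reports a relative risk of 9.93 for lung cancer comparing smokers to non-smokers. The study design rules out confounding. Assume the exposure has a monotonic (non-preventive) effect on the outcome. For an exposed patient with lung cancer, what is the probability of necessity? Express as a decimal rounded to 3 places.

PN ≈ 0.899

Under exogeneity and monotonicity, PN = (RR − 1) / RR = 1 − 1/RR.
PN = (9.93 − 1) / 9.93 = 8.93 / 9.93 ≈ 0.8993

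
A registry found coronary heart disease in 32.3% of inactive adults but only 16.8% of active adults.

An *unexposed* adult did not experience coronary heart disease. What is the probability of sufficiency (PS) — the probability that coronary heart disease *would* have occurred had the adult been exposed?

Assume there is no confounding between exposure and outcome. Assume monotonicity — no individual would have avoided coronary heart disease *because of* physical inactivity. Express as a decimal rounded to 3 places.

PS ≈ 0.186

p₁ = 0.323, p₀ = 0.168.
Under exogeneity and monotonicity, PS = (p₁ − p₀) / (1 − p₀).
PS = (0.323 − 0.168) / (1 − 0.168) = 0.155 / 0.832 ≈ 0.1863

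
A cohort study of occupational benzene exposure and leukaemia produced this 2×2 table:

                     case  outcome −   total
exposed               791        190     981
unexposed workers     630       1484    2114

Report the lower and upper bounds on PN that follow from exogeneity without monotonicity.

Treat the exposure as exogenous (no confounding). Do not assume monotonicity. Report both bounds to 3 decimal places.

p₁ = P(outcome | exposed) = 791/981 = 0.80632
p₀ = P(outcome | unexposed) = 630/2114 = 0.29801
Under exogeneity alone the bounds on PN are max{0,(p₁−p₀)/p₁} ≤ PN ≤ min{1,(1−p₀)/p₁}.
  lower = (p₁ − p₀)/p₁ = 0.50831 / 0.80632 ≈ 0.6304
  upper = min{1, (1 − p₀)/p₁} = 0.70199 / 0.80632 ≈ 0.8706

0.630 ≤ PN ≤ 0.871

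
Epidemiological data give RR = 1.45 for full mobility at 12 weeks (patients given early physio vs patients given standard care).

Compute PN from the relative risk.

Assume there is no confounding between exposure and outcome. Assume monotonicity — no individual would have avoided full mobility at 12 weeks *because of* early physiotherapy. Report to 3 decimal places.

Under exogeneity and monotonicity, PN = (RR − 1) / RR = 1 − 1/RR.
PN = (1.45 − 1) / 1.45 = 0.45 / 1.45 ≈ 0.3103

PN ≈ 0.310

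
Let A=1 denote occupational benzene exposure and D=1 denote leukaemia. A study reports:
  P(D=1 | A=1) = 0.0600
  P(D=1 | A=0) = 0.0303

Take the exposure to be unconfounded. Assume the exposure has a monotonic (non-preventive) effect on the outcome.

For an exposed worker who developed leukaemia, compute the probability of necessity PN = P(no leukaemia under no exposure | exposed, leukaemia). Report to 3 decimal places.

Let p₁ = 0.06, p₀ = 0.0303.
Under exogeneity and monotonicity, PN = (p₁ − p₀) / p₁.
PN = (0.06 − 0.0303) / 0.06 = 0.0297 / 0.06 ≈ 0.4950

PN ≈ 0.495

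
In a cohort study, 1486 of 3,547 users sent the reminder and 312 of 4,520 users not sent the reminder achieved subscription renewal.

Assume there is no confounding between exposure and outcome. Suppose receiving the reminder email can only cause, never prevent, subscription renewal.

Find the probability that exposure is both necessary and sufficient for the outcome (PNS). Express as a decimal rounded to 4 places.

PNS ≈ 0.3499

p₁ = P(outcome | exposed) = 1486/3547 = 0.41895
p₀ = P(outcome | unexposed) = 312/4520 = 0.069027
Under exogeneity and monotonicity, PNS = p₁ − p₀.
PNS = 0.41895 − 0.069027 = 0.34992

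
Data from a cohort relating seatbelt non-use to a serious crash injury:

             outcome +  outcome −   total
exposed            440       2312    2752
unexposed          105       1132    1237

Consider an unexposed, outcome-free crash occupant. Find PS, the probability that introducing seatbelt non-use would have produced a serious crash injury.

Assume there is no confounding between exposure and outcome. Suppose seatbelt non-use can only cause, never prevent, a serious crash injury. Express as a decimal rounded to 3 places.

p₁ = P(outcome | exposed) = 440/2752 = 0.15988
p₀ = P(outcome | unexposed) = 105/1237 = 0.084883
Under exogeneity and monotonicity, PS = (p₁ − p₀) / (1 − p₀).
PS = (0.15988 − 0.084883) / (1 − 0.084883) = 0.075001 / 0.91512 ≈ 0.0820

PS ≈ 0.082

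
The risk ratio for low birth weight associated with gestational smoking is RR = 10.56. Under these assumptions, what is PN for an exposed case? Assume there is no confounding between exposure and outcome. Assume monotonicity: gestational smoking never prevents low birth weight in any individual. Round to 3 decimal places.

Under exogeneity and monotonicity, PN = (RR − 1) / RR = 1 − 1/RR.
PN = (10.56 − 1) / 10.56 = 9.56 / 10.56 ≈ 0.9053

PN ≈ 0.905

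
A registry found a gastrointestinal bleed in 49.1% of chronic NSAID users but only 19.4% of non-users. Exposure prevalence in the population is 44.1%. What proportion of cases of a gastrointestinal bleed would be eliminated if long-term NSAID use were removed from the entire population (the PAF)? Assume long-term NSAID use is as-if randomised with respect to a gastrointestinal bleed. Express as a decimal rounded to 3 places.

PAF ≈ 0.403

p₁ = 0.491, p₀ = 0.194.
Overall risk P(Y=1) = π·p₁ + (1−π)·p₀ = 0.441×0.491 + 0.559×0.194 = 0.32498.
Under exogeneity, PAF = [P(Y=1) − p₀] / P(Y=1).
PAF = (0.32498 − 0.194) / 0.32498 ≈ 0.4030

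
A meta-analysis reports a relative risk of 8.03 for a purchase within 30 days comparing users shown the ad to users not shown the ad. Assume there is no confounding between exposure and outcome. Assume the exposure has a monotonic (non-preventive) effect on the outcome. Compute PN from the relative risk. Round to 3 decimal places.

Under exogeneity and monotonicity, PN = (RR − 1) / RR = 1 − 1/RR.
PN = (8.03 − 1) / 8.03 = 7.03 / 8.03 ≈ 0.8755

PN ≈ 0.875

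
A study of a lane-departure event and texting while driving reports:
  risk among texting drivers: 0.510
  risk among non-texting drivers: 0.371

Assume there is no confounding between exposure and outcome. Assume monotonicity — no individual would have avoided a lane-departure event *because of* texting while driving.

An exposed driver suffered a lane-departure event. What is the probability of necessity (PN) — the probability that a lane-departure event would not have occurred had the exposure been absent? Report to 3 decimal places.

Let p₁ = 0.51, p₀ = 0.371.
Under exogeneity and monotonicity, PN = (p₁ − p₀) / p₁.
PN = (0.51 − 0.371) / 0.51 = 0.139 / 0.51 ≈ 0.2725

PN ≈ 0.273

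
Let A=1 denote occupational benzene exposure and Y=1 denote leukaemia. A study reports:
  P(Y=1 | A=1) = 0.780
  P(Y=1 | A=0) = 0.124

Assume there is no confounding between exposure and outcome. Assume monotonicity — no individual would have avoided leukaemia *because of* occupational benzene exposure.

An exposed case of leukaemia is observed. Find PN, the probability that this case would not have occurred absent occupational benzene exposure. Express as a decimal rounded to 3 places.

Let p₁ = 0.78, p₀ = 0.124.
Under exogeneity and monotonicity, PN = (p₁ − p₀) / p₁.
PN = (0.78 − 0.124) / 0.78 = 0.656 / 0.78 ≈ 0.8410

PN ≈ 0.841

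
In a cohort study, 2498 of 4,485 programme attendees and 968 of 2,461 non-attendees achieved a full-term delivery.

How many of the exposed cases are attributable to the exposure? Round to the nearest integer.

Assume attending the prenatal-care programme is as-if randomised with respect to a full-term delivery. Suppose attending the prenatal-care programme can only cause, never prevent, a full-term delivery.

about 734 cases

p₁ = P(outcome | exposed) = 2498/4485 = 0.55697
p₀ = P(outcome | unexposed) = 968/2461 = 0.39334
PN = (p₁ − p₀)/p₁ = (0.55697 − 0.39334) / 0.55697 ≈ 0.29379.
Attributable cases ≈ PN × (exposed cases) = 0.29379 × 2498 ≈ 733.89.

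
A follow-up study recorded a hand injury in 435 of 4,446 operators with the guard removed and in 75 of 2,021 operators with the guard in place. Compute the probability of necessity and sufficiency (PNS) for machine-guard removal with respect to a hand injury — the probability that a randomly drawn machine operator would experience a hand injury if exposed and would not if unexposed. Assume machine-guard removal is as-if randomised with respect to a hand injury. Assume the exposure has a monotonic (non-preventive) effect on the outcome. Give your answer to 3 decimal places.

PNS ≈ 0.061

p₁ = P(outcome | exposed) = 435/4446 = 0.097841
p₀ = P(outcome | unexposed) = 75/2021 = 0.03711
Under exogeneity and monotonicity, PNS = p₁ − p₀.
PNS = 0.097841 − 0.03711 = 0.06073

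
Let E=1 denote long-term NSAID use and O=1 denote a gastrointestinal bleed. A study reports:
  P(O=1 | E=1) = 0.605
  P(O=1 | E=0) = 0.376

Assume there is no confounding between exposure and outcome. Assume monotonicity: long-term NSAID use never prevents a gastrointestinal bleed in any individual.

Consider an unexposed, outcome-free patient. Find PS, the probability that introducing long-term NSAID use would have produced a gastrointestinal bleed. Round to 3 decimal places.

Let p₁ = 0.605, p₀ = 0.376.
Under exogeneity and monotonicity, PS = (p₁ − p₀) / (1 − p₀).
PS = (0.605 − 0.376) / (1 − 0.376) = 0.229 / 0.624 ≈ 0.3670

PS ≈ 0.367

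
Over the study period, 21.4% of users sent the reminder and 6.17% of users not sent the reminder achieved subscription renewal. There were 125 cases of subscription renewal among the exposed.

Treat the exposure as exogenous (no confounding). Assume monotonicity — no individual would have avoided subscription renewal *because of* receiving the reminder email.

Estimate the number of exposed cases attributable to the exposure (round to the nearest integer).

about 89 cases

p₁ = 0.214, p₀ = 0.0617.
PN = (p₁ − p₀)/p₁ = (0.214 − 0.0617) / 0.214 ≈ 0.71168.
Attributable cases ≈ PN × (exposed cases) = 0.71168 × 125 ≈ 88.96.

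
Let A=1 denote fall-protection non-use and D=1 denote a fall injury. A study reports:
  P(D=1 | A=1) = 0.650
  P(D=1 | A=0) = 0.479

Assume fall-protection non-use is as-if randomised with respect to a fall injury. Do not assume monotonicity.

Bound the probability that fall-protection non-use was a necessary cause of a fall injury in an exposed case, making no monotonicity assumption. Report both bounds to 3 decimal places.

0.263 ≤ PN ≤ 0.802

Let p₁ = 0.65, p₀ = 0.479.
Under exogeneity alone the bounds on PN are max{0,(p₁−p₀)/p₁} ≤ PN ≤ min{1,(1−p₀)/p₁}.
  lower = (p₁ − p₀)/p₁ = 0.171 / 0.65 ≈ 0.2631
  upper = min{1, (1 − p₀)/p₁} = 0.521 / 0.65 ≈ 0.8015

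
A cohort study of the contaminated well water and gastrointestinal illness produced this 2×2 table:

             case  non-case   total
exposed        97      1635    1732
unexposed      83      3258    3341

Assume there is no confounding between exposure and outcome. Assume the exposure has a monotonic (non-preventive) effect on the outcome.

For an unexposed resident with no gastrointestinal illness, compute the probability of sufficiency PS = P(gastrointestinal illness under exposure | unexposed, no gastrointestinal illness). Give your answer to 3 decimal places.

p₁ = P(outcome | exposed) = 97/1732 = 0.056005
p₀ = P(outcome | unexposed) = 83/3341 = 0.024843
Under exogeneity and monotonicity, PS = (p₁ − p₀) / (1 − p₀).
PS = (0.056005 − 0.024843) / (1 − 0.024843) = 0.031162 / 0.97516 ≈ 0.0320

PS ≈ 0.032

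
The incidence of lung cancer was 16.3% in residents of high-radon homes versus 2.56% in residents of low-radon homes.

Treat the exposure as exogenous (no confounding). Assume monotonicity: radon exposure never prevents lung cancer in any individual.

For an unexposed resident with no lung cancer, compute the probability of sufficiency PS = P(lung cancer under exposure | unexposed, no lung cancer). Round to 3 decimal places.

p₁ = 0.163, p₀ = 0.0256.
Under exogeneity and monotonicity, PS = (p₁ − p₀) / (1 − p₀).
PS = (0.163 − 0.0256) / (1 − 0.0256) = 0.1374 / 0.9744 ≈ 0.1410

PS ≈ 0.141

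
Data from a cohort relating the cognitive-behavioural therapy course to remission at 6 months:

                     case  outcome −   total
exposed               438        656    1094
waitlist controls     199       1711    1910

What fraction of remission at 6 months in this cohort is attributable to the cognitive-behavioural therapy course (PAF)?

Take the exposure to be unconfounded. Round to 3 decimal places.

PAF ≈ 0.509

p₁ = P(outcome | exposed) = 438/1094 = 0.40037
p₀ = P(outcome | unexposed) = 199/1910 = 0.10419
Exposure prevalence π = 1094/3004 = 0.36418; overall risk P(Y=1) = 0.21205.
Under exogeneity, PAF = [P(Y=1) − p₀]/P(Y=1).
PAF = (0.21205 − 0.10419) / 0.21205 ≈ 0.5087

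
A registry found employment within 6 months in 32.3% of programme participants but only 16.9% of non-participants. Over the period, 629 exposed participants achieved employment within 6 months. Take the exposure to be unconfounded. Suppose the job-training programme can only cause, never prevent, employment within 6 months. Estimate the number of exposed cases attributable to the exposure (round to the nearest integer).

about 300 cases

p₁ = 0.323, p₀ = 0.169.
PN = (p₁ − p₀)/p₁ = (0.323 − 0.169) / 0.323 ≈ 0.47678.
Attributable cases ≈ PN × (exposed cases) = 0.47678 × 629 ≈ 299.89.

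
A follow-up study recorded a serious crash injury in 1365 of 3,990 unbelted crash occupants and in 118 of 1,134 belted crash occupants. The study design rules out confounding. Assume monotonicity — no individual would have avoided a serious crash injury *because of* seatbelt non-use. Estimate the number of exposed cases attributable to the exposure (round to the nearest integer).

about 950 cases

p₁ = P(outcome | exposed) = 1365/3990 = 0.34211
p₀ = P(outcome | unexposed) = 118/1134 = 0.10406
PN = (p₁ − p₀)/p₁ = (0.34211 − 0.10406) / 0.34211 ≈ 0.69584.
Attributable cases ≈ PN × (exposed cases) = 0.69584 × 1365 ≈ 949.81.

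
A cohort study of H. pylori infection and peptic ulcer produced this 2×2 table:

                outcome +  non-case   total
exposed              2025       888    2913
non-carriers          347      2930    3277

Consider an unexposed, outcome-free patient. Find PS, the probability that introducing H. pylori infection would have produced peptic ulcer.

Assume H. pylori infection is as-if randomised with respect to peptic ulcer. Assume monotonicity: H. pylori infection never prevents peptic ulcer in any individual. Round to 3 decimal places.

PS ≈ 0.659

p₁ = P(outcome | exposed) = 2025/2913 = 0.69516
p₀ = P(outcome | unexposed) = 347/3277 = 0.10589
Under exogeneity and monotonicity, PS = (p₁ − p₀) / (1 − p₀).
PS = (0.69516 − 0.10589) / (1 − 0.10589) = 0.58927 / 0.89411 ≈ 0.6591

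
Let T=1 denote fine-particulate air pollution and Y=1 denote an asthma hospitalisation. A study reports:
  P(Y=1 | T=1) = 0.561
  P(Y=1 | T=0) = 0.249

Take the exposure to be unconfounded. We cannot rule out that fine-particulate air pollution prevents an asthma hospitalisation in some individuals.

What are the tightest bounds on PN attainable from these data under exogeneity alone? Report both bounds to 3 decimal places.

0.556 ≤ PN ≤ 1.000

Let p₁ = 0.561, p₀ = 0.249.
Under exogeneity alone the bounds on PN are max{0,(p₁−p₀)/p₁} ≤ PN ≤ min{1,(1−p₀)/p₁}.
  lower = (p₁ − p₀)/p₁ = 0.312 / 0.561 ≈ 0.5561
  upper = min{1, (1 − p₀)/p₁} = 0.751 / 0.561 ≈ 1.3387 → capped at 1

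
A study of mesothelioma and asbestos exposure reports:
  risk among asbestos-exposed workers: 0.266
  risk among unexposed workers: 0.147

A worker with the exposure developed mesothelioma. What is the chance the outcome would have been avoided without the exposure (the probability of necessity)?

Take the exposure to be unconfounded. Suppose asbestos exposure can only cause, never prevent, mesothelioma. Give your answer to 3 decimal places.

Let p₁ = 0.266, p₀ = 0.147.
Under exogeneity and monotonicity, PN = (p₁ − p₀) / p₁.
PN = (0.266 − 0.147) / 0.266 = 0.119 / 0.266 ≈ 0.4474

PN ≈ 0.447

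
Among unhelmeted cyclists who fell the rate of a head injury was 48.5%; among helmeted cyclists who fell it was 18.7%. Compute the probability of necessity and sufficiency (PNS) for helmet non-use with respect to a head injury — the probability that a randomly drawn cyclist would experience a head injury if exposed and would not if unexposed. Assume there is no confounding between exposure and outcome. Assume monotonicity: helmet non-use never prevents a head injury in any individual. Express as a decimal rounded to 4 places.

PNS ≈ 0.2980

p₁ = 0.485, p₀ = 0.187.
Under exogeneity and monotonicity, PNS = p₁ − p₀.
PNS = 0.485 − 0.187 = 0.298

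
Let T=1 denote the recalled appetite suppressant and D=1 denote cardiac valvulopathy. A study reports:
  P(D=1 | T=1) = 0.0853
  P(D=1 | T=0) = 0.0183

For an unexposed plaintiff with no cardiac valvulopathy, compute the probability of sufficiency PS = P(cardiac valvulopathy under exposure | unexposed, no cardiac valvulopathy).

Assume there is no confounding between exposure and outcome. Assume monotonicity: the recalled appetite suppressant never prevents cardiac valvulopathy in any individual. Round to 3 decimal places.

Let p₁ = 0.0853, p₀ = 0.0183.
Under exogeneity and monotonicity, PS = (p₁ − p₀) / (1 − p₀).
PS = (0.0853 − 0.0183) / (1 − 0.0183) = 0.067 / 0.9817 ≈ 0.0682

PS ≈ 0.068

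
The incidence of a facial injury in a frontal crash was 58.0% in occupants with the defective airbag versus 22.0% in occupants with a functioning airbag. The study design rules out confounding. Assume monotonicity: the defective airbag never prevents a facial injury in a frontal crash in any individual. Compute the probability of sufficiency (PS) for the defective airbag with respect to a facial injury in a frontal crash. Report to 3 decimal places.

p₁ = 0.58, p₀ = 0.22.
Under exogeneity and monotonicity, PS = (p₁ − p₀) / (1 − p₀).
PS = (0.58 − 0.22) / (1 − 0.22) = 0.36 / 0.78 ≈ 0.4615

PS ≈ 0.462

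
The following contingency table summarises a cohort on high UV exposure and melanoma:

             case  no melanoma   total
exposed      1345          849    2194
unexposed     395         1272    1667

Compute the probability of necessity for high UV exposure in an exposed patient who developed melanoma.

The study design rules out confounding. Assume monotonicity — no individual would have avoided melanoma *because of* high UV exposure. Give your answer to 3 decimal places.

p₁ = P(outcome | exposed) = 1345/2194 = 0.61304
p₀ = P(outcome | unexposed) = 395/1667 = 0.23695
Under exogeneity and monotonicity, PN = (p₁ − p₀)/p₁.
PN = (0.61304 − 0.23695) / 0.61304 ≈ 0.6135

PN ≈ 0.613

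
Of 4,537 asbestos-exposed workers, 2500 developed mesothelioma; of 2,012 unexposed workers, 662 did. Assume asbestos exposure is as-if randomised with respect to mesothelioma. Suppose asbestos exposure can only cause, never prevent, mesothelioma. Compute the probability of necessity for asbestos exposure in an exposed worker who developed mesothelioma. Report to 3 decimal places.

p₁ = P(outcome | exposed) = 2500/4537 = 0.55102
p₀ = P(outcome | unexposed) = 662/2012 = 0.32903
Under exogeneity and monotonicity, PN = (p₁ − p₀) / p₁.
PN = (0.55102 − 0.32903) / 0.55102 = 0.222 / 0.55102 ≈ 0.4029

PN ≈ 0.403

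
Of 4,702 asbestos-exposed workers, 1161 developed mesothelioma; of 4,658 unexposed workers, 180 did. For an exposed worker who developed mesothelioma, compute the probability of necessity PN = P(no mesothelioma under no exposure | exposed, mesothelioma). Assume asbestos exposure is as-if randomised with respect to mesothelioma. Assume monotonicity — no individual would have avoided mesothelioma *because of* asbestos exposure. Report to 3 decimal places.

p₁ = P(outcome | exposed) = 1161/4702 = 0.24692
p₀ = P(outcome | unexposed) = 180/4658 = 0.038643
Under exogeneity and monotonicity, PN = (p₁ − p₀) / p₁.
PN = (0.24692 − 0.038643) / 0.24692 = 0.20827 / 0.24692 ≈ 0.8435

PN ≈ 0.843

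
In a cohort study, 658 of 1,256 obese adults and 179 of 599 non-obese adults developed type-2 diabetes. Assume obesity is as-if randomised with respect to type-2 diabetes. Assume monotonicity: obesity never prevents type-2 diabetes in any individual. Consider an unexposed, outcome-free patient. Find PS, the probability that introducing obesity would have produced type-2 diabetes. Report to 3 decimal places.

p₁ = P(outcome | exposed) = 658/1256 = 0.52389
p₀ = P(outcome | unexposed) = 179/599 = 0.29883
Under exogeneity and monotonicity, PS = (p₁ − p₀) / (1 − p₀).
PS = (0.52389 − 0.29883) / (1 − 0.29883) = 0.22505 / 0.70117 ≈ 0.3210

PS ≈ 0.321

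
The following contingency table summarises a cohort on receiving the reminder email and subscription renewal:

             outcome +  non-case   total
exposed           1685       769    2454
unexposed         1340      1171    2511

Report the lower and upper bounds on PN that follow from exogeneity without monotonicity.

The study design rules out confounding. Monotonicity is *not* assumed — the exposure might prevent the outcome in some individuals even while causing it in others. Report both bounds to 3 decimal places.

p₁ = P(outcome | exposed) = 1685/2454 = 0.68663
p₀ = P(outcome | unexposed) = 1340/2511 = 0.53365
Under exogeneity alone the bounds on PN are max{0,(p₁−p₀)/p₁} ≤ PN ≤ min{1,(1−p₀)/p₁}.
  lower = (p₁ − p₀)/p₁ = 0.15298 / 0.68663 ≈ 0.2228
  upper = min{1, (1 − p₀)/p₁} = 0.46635 / 0.68663 ≈ 0.6792

0.223 ≤ PN ≤ 0.679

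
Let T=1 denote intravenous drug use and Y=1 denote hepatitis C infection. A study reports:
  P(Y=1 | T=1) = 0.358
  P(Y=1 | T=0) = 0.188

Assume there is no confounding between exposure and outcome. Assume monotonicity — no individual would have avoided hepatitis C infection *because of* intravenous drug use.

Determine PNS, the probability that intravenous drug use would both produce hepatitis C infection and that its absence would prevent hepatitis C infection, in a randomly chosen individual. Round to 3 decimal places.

Let p₁ = 0.358, p₀ = 0.188.
Under exogeneity and monotonicity, PNS = p₁ − p₀.
PNS = 0.358 − 0.188 = 0.17

PNS ≈ 0.170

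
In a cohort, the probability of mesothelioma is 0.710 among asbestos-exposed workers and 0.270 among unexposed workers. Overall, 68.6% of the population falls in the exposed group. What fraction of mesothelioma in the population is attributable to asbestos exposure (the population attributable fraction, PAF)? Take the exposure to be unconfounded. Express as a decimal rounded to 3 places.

Let p₁ = 0.71, p₀ = 0.27.
Overall risk P(Y=1) = π·p₁ + (1−π)·p₀ = 0.686×0.71 + 0.314×0.27 = 0.57184.
Under exogeneity, PAF = [P(Y=1) − p₀] / P(Y=1).
PAF = (0.57184 − 0.27) / 0.57184 ≈ 0.5278

PAF ≈ 0.528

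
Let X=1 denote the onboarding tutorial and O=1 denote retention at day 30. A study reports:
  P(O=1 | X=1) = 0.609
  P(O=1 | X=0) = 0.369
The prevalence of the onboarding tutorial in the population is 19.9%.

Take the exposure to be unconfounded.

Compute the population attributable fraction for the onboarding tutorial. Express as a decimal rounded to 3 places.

Let p₁ = 0.609, p₀ = 0.369.
Overall risk P(Y=1) = π·p₁ + (1−π)·p₀ = 0.199×0.609 + 0.801×0.369 = 0.41676.
Under exogeneity, PAF = [P(Y=1) − p₀] / P(Y=1).
PAF = (0.41676 − 0.369) / 0.41676 ≈ 0.1146

PAF ≈ 0.115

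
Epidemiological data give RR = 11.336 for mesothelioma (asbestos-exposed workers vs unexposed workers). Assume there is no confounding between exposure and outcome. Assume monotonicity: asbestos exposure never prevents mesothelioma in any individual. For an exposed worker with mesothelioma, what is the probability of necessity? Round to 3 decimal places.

Under exogeneity and monotonicity, PN = (RR − 1) / RR = 1 − 1/RR.
PN = (11.336 − 1) / 11.336 = 10.34 / 11.336 ≈ 0.9118

PN ≈ 0.912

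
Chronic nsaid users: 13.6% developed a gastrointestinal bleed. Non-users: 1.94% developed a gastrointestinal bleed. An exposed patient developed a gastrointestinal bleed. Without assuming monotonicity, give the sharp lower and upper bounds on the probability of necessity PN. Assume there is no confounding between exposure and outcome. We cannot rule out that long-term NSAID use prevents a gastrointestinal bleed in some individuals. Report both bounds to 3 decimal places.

p₁ = 0.136, p₀ = 0.0194.
Under exogeneity alone the bounds on PN are max{0,(p₁−p₀)/p₁} ≤ PN ≤ min{1,(1−p₀)/p₁}.
  lower = (p₁ − p₀)/p₁ = 0.1166 / 0.136 ≈ 0.8574
  upper = min{1, (1 − p₀)/p₁} = 0.9806 / 0.136 ≈ 7.2103 → capped at 1

0.857 ≤ PN ≤ 1.000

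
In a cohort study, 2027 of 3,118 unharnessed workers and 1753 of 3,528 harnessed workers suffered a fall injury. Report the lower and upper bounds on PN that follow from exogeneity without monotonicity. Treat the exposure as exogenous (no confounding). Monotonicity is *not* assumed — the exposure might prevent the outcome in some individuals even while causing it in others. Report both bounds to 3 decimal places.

0.236 ≤ PN ≤ 0.774

p₁ = P(outcome | exposed) = 2027/3118 = 0.6501
p₀ = P(outcome | unexposed) = 1753/3528 = 0.49688
Under exogeneity alone the bounds on PN are max{0,(p₁−p₀)/p₁} ≤ PN ≤ min{1,(1−p₀)/p₁}.
  lower = (p₁ − p₀)/p₁ = 0.15321 / 0.6501 ≈ 0.2357
  upper = min{1, (1 − p₀)/p₁} = 0.50312 / 0.6501 ≈ 0.7739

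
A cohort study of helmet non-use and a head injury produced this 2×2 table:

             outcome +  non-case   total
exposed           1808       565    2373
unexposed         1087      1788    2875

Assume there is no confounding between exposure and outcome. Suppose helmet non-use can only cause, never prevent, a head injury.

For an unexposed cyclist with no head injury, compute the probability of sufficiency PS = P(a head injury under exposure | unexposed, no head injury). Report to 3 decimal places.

PS ≈ 0.617

p₁ = P(outcome | exposed) = 1808/2373 = 0.7619
p₀ = P(outcome | unexposed) = 1087/2875 = 0.37809
Under exogeneity and monotonicity, PS = (p₁ − p₀)/(1 − p₀).
PS = (0.7619 − 0.37809) / 0.62191 ≈ 0.6172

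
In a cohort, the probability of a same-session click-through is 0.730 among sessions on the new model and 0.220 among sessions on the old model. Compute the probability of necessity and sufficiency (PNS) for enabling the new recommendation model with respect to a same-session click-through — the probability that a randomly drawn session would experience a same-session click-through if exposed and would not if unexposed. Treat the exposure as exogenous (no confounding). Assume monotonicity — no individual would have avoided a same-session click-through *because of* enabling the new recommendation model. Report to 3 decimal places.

Let p₁ = 0.73, p₀ = 0.22.
Under exogeneity and monotonicity, PNS = p₁ − p₀.
PNS = 0.73 − 0.22 = 0.51

PNS ≈ 0.510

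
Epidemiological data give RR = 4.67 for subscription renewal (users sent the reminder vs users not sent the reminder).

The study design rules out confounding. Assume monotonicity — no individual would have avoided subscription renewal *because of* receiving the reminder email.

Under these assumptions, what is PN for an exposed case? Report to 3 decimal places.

Under exogeneity and monotonicity, PN = (RR − 1) / RR = 1 − 1/RR.
PN = (4.67 − 1) / 4.67 = 3.67 / 4.67 ≈ 0.7859

PN ≈ 0.786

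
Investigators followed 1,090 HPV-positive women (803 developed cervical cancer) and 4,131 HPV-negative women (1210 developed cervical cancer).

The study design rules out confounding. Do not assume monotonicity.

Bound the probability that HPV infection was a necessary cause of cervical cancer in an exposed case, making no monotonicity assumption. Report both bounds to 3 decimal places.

p₁ = P(outcome | exposed) = 803/1090 = 0.7367
p₀ = P(outcome | unexposed) = 1210/4131 = 0.29291
Under exogeneity alone the bounds on PN are max{0,(p₁−p₀)/p₁} ≤ PN ≤ min{1,(1−p₀)/p₁}.
  lower = (p₁ − p₀)/p₁ = 0.44379 / 0.7367 ≈ 0.6024
  upper = min{1, (1 − p₀)/p₁} = 0.70709 / 0.7367 ≈ 0.9598

0.602 ≤ PN ≤ 0.960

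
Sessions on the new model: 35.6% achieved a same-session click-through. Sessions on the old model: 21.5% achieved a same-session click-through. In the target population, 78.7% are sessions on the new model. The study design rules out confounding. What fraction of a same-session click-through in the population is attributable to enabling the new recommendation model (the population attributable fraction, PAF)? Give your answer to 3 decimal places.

PAF ≈ 0.340

p₁ = 0.356, p₀ = 0.215.
Overall risk P(Y=1) = π·p₁ + (1−π)·p₀ = 0.787×0.356 + 0.213×0.215 = 0.32597.
Under exogeneity, PAF = [P(Y=1) − p₀] / P(Y=1).
PAF = (0.32597 − 0.215) / 0.32597 ≈ 0.3404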